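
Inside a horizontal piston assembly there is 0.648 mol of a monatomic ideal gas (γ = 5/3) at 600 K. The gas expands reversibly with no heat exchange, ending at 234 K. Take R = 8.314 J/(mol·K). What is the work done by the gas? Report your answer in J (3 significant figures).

W ≈ 2960 J

Adiabatic ⇒ Q = 0, so W_by = −ΔU = nCᵥ(T₁ − T₂).
Cᵥ = 3R/2 = 12.47 J/(mol·K).
W = (0.648)(12.47)(600 − 234) = 2958 J.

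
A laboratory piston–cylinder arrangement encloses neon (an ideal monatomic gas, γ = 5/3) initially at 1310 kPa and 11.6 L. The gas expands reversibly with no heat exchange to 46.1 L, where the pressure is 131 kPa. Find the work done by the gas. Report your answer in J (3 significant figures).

W ≈ 13700 J

Adiabatic: W = (P₁V₁ − P₂V₂)/(γ − 1) with γ = 5/3.
P₁V₁ = 15196 J, P₂V₂ = 6039 J.
W = (15196 − 6039) / 0.6667 = 13735 J.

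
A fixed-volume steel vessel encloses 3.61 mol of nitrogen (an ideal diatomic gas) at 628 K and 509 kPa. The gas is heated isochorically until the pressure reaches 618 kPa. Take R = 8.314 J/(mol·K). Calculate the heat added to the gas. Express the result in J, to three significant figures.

Constant volume ⇒ W = 0, so Q = ΔU = nCᵥΔT with Cᵥ = 5R/2 = 20.79 J/(mol·K).
At constant V, T₂/T₁ = P₂/P₁ ⇒ ΔT = T₁(P₂/P₁ − 1) = 628·(618/509 − 1) = 134.5 K.
ΔU = (3.61)(20.79)(134.5) = 10091 J.

Q ≈ 10100 J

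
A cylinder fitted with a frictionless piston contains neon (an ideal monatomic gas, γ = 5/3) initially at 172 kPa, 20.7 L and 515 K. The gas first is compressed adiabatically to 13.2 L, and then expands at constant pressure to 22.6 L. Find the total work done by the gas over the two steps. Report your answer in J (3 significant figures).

W_total ≈ 1550 J

Step 1 (adiabatic): W = (P₁V₁ − P₂V₂)/(γ−1) = (3560 − 4806)/0.667 = -1868 J.
After step 1: P = 364.1 kPa, V = 13.2 L, T = 695.1 K.
Step 2 (isobaric): W = PΔV = (364.1 kPa)(22.6 − 13.2 L) = 3422 J.
W_total = -1868 + 3422 = 1554 J.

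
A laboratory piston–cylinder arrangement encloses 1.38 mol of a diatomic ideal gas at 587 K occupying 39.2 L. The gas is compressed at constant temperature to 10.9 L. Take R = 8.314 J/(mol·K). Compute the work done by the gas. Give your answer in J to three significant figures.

Isothermal: W = nRT ln(V₂/V₁).
W = (1.38)(8.314)(587) × ln(10.9/39.2)
  = 6735 × -1.28
W_by_gas = -8620 J.

W ≈ -8620 J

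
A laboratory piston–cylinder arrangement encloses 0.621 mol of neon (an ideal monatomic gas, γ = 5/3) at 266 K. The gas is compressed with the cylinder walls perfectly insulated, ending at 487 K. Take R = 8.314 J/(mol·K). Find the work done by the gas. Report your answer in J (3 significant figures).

W ≈ -1710 J

Adiabatic ⇒ Q = 0, so W_by = −ΔU = nCᵥ(T₁ − T₂).
Cᵥ = 3R/2 = 12.47 J/(mol·K).
W = (0.621)(12.47)(266 − 487) = -1712 J.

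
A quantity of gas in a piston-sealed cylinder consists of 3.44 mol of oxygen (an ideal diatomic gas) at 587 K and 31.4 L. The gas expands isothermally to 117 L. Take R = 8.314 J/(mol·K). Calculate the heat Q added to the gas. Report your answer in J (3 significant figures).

Isothermal ⇒ ΔU = 0, so Q = W = nRT ln(V₂/V₁).
Q = (3.44)(8.314)(587) ln(117/31.4) = 16788 × 1.315 = 22083 J.

Q ≈ 22100 J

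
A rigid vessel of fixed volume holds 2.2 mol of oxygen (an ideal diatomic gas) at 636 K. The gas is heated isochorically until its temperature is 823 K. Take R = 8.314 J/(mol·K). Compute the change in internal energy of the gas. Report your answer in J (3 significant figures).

Constant volume ⇒ W = 0, so Q = ΔU = nCᵥΔT with Cᵥ = 5R/2 = 20.79 J/(mol·K).
ΔU = (2.2)(20.79)(823 − 636) = 8551 J.

ΔU ≈ 8550 J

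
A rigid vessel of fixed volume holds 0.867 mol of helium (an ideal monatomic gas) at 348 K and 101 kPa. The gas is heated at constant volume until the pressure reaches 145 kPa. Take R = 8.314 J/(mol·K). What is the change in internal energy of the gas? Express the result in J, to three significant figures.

ΔU ≈ 1640 J

Constant volume ⇒ W = 0, so Q = ΔU = nCᵥΔT with Cᵥ = 3R/2 = 12.47 J/(mol·K).
At constant V, T₂/T₁ = P₂/P₁ ⇒ ΔT = T₁(P₂/P₁ − 1) = 348·(145/101 − 1) = 151.6 K.
ΔU = (0.867)(12.47)(151.6) = 1639 J.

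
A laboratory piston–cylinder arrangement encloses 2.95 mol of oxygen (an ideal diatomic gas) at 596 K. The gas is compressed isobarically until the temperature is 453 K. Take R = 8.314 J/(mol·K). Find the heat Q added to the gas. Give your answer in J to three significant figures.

Q ≈ -12300 J

Isobaric: W = nRΔT = (2.95)(8.314)(-143) = -3507 J.
ΔU = nCᵥΔT with Cᵥ = 5R/2: ΔU = (2.95)(20.79)(-143) = -8768 J.
Q = ΔU + W = -8768 − 3507 = -12275 J.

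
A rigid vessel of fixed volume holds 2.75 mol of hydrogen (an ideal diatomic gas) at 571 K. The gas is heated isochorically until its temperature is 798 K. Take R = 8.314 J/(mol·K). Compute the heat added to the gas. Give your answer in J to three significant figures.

Q ≈ 13000 J

Constant volume ⇒ W = 0, so Q = ΔU = nCᵥΔT with Cᵥ = 5R/2 = 20.79 J/(mol·K).
ΔU = (2.75)(20.79)(798 − 571) = 12975 J.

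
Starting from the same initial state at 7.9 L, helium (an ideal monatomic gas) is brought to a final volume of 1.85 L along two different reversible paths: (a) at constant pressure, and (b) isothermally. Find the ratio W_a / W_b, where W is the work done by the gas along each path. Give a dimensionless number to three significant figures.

W_a / W_b ≈ 0.528

Path (a) isobaric: W = P₁(V₂ − V₁) → W_a/(P₁V₁) = -0.7658.
Path (b) isothermal: W = P₁V₁ ln(V₂/V₁) → W_b/(P₁V₁) = -1.452.
W_a / W_b = -0.7658 / -1.452 = 0.5275.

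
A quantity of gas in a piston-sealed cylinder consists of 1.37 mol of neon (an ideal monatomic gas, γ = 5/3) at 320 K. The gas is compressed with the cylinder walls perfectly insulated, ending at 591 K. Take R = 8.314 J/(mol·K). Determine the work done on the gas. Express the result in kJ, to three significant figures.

W ≈ 4.63 kJ

Adiabatic ⇒ Q = 0, so W_by = −ΔU = nCᵥ(T₁ − T₂).
Cᵥ = 3R/2 = 12.47 J/(mol·K).
W = (1.37)(12.47)(320 − 591) = -4630 J.
Work on gas = −W_by = 4630 J.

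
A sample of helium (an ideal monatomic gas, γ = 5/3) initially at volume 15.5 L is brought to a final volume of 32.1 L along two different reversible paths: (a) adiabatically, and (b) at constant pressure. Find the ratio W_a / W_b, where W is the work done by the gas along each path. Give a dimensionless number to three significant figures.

W_a / W_b ≈ 0.539

Path (a) adiabatic: W = P₁V₁(1 − (V₁/V₂)^(γ−1))/(γ−1) → W_a/(P₁V₁) = 0.5768.
Path (b) isobaric: W = P₁(V₂ − V₁) → W_b/(P₁V₁) = 1.071.
W_a / W_b = 0.5768 / 1.071 = 0.5386.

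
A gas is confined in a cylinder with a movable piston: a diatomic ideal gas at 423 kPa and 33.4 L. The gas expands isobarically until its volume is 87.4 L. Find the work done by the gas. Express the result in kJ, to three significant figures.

Isobaric: W = P ΔV.
W = (423 kPa)(87.4 − 33.4 L) = (423)(54) = 22842 J.

W ≈ 22.8 kJ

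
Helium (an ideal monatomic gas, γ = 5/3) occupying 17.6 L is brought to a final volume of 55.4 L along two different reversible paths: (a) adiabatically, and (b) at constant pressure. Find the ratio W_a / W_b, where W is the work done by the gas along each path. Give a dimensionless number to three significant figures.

Path (a) adiabatic: W = P₁V₁(1 − (V₁/V₂)^(γ−1))/(γ−1) → W_a/(P₁V₁) = 0.8016.
Path (b) isobaric: W = P₁(V₂ − V₁) → W_b/(P₁V₁) = 2.148.
W_a / W_b = 0.8016 / 2.148 = 0.3732.

W_a / W_b ≈ 0.373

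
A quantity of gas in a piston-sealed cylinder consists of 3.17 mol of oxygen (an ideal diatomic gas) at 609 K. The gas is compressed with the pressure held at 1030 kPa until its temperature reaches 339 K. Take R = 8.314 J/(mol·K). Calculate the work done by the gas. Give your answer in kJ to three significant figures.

W ≈ -7.12 kJ

Isobaric: W = P ΔV = nR ΔT.
W = (3.17)(8.314)(339 − 609) = -7116 J.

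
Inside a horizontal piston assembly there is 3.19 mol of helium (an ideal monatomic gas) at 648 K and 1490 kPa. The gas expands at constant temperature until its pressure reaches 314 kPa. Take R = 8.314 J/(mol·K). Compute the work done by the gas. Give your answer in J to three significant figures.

W ≈ 26800 J

Isothermal process: W = nRT ln(V₂/V₁) = nRT ln(P₁/P₂).
W = (3.19)(8.314)(648) × ln(1490/314)
  = 17186 × ln(4.745) = 17186 × 1.557
W_by_gas = 26761 J.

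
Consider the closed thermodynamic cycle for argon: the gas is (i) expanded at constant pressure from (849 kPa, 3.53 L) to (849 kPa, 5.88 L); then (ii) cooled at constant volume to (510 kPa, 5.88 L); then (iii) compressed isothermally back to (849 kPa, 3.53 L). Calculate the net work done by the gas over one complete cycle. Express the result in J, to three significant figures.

W_net ≈ 465 J

Leg (i): W = PΔV = (849)(5.88 − 3.53) = 1995 J.
Leg (ii): W = 0.
Leg (iii): W = PᵢVᵢ ln(V_f/Vᵢ) = (2999) ln(3.53/5.88) = -1530 J.
W_net = 1995 − 1530 = 465 J.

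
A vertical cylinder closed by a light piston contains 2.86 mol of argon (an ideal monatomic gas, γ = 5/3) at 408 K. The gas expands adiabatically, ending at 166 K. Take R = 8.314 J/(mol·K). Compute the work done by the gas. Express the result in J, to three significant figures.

Adiabatic ⇒ Q = 0, so W_by = −ΔU = nCᵥ(T₁ − T₂).
Cᵥ = 3R/2 = 12.47 J/(mol·K).
W = (2.86)(12.47)(408 − 166) = 8631 J.

W ≈ 8630 J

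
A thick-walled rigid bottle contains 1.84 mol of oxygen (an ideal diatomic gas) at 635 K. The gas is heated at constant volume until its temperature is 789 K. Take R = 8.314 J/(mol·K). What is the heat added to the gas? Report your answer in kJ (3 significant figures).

Q ≈ 5.89 kJ

Constant volume ⇒ W = 0, so Q = ΔU = nCᵥΔT with Cᵥ = 5R/2 = 20.79 J/(mol·K).
ΔU = (1.84)(20.79)(789 − 635) = 5890 J.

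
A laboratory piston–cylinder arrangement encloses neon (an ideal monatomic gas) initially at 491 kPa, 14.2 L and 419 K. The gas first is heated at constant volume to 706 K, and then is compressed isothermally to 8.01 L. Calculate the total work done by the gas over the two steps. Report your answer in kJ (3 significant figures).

W_total ≈ -6.73 kJ

Step 1 (isochoric): W = 0 (constant volume).
After step 1: P = 827.3 kPa (V unchanged).
Step 2 (isothermal): W = P₁V₁ ln(V₂/V₁) = (11748) ln(8.01/14.2) = -6726 J.
W_total = 0 − 6726 = -6726 J.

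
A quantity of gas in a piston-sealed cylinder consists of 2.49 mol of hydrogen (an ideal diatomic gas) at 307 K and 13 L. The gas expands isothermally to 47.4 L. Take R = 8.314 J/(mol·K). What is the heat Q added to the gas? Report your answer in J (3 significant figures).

Isothermal ⇒ ΔU = 0, so Q = W = nRT ln(V₂/V₁).
Q = (2.49)(8.314)(307) ln(47.4/13) = 6355 × 1.294 = 8222 J.

Q ≈ 8220 J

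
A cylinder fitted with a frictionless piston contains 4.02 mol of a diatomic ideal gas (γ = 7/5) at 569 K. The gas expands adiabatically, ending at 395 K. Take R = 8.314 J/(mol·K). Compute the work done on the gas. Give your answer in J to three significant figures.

W ≈ -14500 J

Adiabatic ⇒ Q = 0, so W_by = −ΔU = nCᵥ(T₁ − T₂).
Cᵥ = 5R/2 = 20.79 J/(mol·K).
W = (4.02)(20.79)(569 − 395) = 14539 J.
Work on gas = −W_by = -14539 J.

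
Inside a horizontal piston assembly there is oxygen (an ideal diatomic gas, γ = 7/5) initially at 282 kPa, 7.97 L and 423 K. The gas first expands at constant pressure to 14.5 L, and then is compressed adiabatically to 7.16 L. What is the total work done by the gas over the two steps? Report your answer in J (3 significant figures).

Step 1 (isobaric): W = PΔV = (282 kPa)(14.5 − 7.97 L) = 1841 J.
After step 1: P = 282 kPa, V = 14.5 L, T = 769.6 K.
Step 2 (adiabatic): W = (P₁V₁ − P₂V₂)/(γ−1) = (4089 − 5422)/0.4 = -3334 J.
W_total = 1841 − 3334 = -1492 J.

W_total ≈ -1490 J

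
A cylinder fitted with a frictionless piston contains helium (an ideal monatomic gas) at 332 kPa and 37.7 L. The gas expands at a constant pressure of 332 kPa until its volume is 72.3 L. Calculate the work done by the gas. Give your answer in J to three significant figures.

Isobaric: W = P ΔV.
W = (332 kPa)(72.3 − 37.7 L) = (332)(34.6) = 11487 J.

W ≈ 11500 J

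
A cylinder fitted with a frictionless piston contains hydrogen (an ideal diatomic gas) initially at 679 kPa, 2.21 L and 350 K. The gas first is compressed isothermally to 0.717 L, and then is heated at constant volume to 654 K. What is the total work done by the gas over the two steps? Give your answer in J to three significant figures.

Step 1 (isothermal): W = P₁V₁ ln(V₂/V₁) = (1501) ln(0.717/2.21) = -1689 J.
Step 2 (isochoric): W = 0 (constant volume).
W_total = -1689 + 0 = -1689 J.

W_total ≈ -1690 J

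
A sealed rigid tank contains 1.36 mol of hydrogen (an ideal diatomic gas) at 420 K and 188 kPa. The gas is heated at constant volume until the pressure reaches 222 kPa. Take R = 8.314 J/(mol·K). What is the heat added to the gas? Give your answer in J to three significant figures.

Q ≈ 2150 J

Constant volume ⇒ W = 0, so Q = ΔU = nCᵥΔT with Cᵥ = 5R/2 = 20.79 J/(mol·K).
At constant V, T₂/T₁ = P₂/P₁ ⇒ ΔT = T₁(P₂/P₁ − 1) = 420·(222/188 − 1) = 75.96 K.
ΔU = (1.36)(20.79)(75.96) = 2147 J.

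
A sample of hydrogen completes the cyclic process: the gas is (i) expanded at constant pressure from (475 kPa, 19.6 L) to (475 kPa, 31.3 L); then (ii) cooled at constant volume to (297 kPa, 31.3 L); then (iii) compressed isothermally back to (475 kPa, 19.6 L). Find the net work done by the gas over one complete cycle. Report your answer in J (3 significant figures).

W_net ≈ 1210 J

Leg (i): W = PΔV = (475)(31.3 − 19.6) = 5558 J.
Leg (ii): W = 0.
Leg (iii): W = PᵢVᵢ ln(V_f/Vᵢ) = (9296) ln(19.6/31.3) = -4351 J.
W_net = 5558 − 4351 = 1206 J.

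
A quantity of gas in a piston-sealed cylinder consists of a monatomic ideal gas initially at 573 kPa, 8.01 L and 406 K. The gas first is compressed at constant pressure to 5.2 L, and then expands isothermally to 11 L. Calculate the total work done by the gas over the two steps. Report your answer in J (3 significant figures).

W_total ≈ 622 J

Step 1 (isobaric): W = PΔV = (573 kPa)(5.2 − 8.01 L) = -1610 J.
After step 1: P = 573 kPa, V = 5.2 L, T = 263.6 K.
Step 2 (isothermal): W = P₁V₁ ln(V₂/V₁) = (2980) ln(11/5.2) = 2232 J.
W_total = -1610 + 2232 = 622.3 J.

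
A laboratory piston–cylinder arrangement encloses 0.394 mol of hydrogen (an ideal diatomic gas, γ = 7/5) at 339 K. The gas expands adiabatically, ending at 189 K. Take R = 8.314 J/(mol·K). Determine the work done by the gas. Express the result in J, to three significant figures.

W ≈ 1230 J

Adiabatic ⇒ Q = 0, so W_by = −ΔU = nCᵥ(T₁ − T₂).
Cᵥ = 5R/2 = 20.79 J/(mol·K).
W = (0.394)(20.79)(339 − 189) = 1228 J.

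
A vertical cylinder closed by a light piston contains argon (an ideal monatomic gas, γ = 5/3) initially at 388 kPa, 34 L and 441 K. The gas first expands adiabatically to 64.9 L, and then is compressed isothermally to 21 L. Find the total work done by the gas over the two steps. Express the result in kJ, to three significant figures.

Step 1 (adiabatic): W = (P₁V₁ − P₂V₂)/(γ−1) = (13192 − 8573)/0.667 = 6928 J.
After step 1: P = 132.1 kPa, V = 64.9 L, T = 286.6 K.
Step 2 (isothermal): W = P₁V₁ ln(V₂/V₁) = (8573) ln(21/64.9) = -9673 J.
W_total = 6928 − 9673 = -2745 J.

W_total ≈ -2.74 kJ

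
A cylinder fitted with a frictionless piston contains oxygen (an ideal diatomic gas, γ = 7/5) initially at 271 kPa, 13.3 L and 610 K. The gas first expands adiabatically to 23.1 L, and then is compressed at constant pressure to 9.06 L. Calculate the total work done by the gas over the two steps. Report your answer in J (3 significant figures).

W_total ≈ 28.8 J

Step 1 (adiabatic): W = (P₁V₁ − P₂V₂)/(γ−1) = (3604 − 2890)/0.4 = 1785 J.
After step 1: P = 125.1 kPa, V = 23.1 L, T = 489.1 K.
Step 2 (isobaric): W = PΔV = (125.1 kPa)(9.06 − 23.1 L) = -1757 J.
W_total = 1785 − 1757 = 28.84 J.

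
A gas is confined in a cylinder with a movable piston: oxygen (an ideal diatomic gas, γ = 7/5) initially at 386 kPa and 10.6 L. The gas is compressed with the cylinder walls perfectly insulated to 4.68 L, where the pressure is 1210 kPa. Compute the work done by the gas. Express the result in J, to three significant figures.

W ≈ -3930 J

Adiabatic: W = (P₁V₁ − P₂V₂)/(γ − 1) with γ = 7/5.
P₁V₁ = 4092 J, P₂V₂ = 5663 J.
W = (4092 − 5663) / 0.4 = -3928 J.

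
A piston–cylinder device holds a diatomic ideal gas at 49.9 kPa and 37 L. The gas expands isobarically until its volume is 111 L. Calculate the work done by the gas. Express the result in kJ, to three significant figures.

W ≈ 3.69 kJ

Isobaric: W = P ΔV.
W = (49.9 kPa)(111 − 37 L) = (49.9)(74) = 3693 J.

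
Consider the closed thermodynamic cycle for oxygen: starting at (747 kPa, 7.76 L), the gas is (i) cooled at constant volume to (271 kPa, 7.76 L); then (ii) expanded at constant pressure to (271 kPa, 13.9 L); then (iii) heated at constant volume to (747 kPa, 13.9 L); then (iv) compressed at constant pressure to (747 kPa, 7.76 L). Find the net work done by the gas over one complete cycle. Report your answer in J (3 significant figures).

W_net ≈ -2920 J

Constant-volume legs do no work.
W(ii) = (271)(13.9 − 7.76) = 1664 J; W(iv) = (747)(7.76 − 13.9) = -4587 J.
W_net = 1664 − 4587 = -2923 J (the counter-clockwise enclosed area).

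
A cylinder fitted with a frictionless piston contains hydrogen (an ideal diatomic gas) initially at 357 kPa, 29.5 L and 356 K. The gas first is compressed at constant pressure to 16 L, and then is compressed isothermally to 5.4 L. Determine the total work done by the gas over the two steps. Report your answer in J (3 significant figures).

W_total ≈ -11000 J

Step 1 (isobaric): W = PΔV = (357 kPa)(16 − 29.5 L) = -4820 J.
After step 1: P = 357 kPa, V = 16 L, T = 193.1 K.
Step 2 (isothermal): W = P₁V₁ ln(V₂/V₁) = (5712) ln(5.4/16) = -6204 J.
W_total = -4820 − 6204 = -11024 J.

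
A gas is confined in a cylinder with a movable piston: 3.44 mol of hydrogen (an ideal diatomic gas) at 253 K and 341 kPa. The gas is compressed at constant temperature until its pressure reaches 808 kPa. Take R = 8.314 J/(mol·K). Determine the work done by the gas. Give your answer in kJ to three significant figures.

Isothermal process: W = nRT ln(V₂/V₁) = nRT ln(P₁/P₂).
W = (3.44)(8.314)(253) × ln(341/808)
  = 7236 × ln(0.422) = 7236 × -0.8627
W_by_gas = -6242 J.

W ≈ -6.24 kJ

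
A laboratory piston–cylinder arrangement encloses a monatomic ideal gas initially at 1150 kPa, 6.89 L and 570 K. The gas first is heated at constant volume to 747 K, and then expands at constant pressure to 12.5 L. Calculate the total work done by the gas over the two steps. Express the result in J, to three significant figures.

W_total ≈ 8450 J

Step 1 (isochoric): W = 0 (constant volume).
After step 1: P = 1507 kPa (V unchanged).
Step 2 (isobaric): W = PΔV = (1507 kPa)(12.5 − 6.89 L) = 8455 J.
W_total = 0 + 8455 = 8455 J.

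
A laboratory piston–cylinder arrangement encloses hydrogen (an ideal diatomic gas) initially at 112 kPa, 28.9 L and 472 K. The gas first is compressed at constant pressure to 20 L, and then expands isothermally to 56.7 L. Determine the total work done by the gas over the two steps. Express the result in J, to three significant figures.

Step 1 (isobaric): W = PΔV = (112 kPa)(20 − 28.9 L) = -996.8 J.
After step 1: P = 112 kPa, V = 20 L, T = 326.6 K.
Step 2 (isothermal): W = P₁V₁ ln(V₂/V₁) = (2240) ln(56.7/20) = 2334 J.
W_total = -996.8 + 2334 = 1337 J.

W_total ≈ 1340 J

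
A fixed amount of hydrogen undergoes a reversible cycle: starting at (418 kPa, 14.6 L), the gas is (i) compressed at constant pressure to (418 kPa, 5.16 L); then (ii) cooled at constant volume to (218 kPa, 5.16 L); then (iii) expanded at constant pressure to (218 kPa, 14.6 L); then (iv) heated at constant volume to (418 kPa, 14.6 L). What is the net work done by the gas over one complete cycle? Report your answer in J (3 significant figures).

Constant-volume legs do no work.
W(i) = (418)(5.16 − 14.6) = -3946 J; W(iii) = (218)(14.6 − 5.16) = 2058 J.
W_net = -3946 + 2058 = -1888 J (the counter-clockwise enclosed area).

W_net ≈ -1890 J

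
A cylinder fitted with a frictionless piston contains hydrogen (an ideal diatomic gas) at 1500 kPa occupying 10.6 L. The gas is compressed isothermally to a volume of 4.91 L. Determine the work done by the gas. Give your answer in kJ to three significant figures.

Isothermal: W = nRT ln(V₂/V₁) = P₁V₁ ln(V₂/V₁).
P₁V₁ = (1500 kPa)(10.6 L) = 15900 J.
W = 15900 × ln(4.91/10.6) = 15900 × -0.7696
W_by_gas = -12236 J.

W ≈ -12.2 kJ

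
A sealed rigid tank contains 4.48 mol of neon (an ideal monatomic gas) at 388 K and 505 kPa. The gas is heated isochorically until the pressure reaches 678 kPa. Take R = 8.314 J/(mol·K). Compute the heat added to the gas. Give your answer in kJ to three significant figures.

Q ≈ 7.43 kJ

Constant volume ⇒ W = 0, so Q = ΔU = nCᵥΔT with Cᵥ = 3R/2 = 12.47 J/(mol·K).
At constant V, T₂/T₁ = P₂/P₁ ⇒ ΔT = T₁(P₂/P₁ − 1) = 388·(678/505 − 1) = 132.9 K.
ΔU = (4.48)(12.47)(132.9) = 7426 J.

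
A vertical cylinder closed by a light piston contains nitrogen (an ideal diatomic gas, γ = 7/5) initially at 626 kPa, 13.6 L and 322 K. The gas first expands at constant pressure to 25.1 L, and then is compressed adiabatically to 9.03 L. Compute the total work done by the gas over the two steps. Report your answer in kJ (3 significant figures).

W_total ≈ -12.6 kJ

Step 1 (isobaric): W = PΔV = (626 kPa)(25.1 − 13.6 L) = 7199 J.
After step 1: P = 626 kPa, V = 25.1 L, T = 594.3 K.
Step 2 (adiabatic): W = (P₁V₁ − P₂V₂)/(γ−1) = (15713 − 23651)/0.4 = -19845 J.
W_total = 7199 − 19845 = -12646 J.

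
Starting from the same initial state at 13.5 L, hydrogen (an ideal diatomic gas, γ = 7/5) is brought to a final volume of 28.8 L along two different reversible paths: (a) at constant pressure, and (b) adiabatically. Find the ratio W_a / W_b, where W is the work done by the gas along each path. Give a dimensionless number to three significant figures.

W_a / W_b ≈ 1.73

Path (a) isobaric: W = P₁(V₂ − V₁) → W_a/(P₁V₁) = 1.133.
Path (b) adiabatic: W = P₁V₁(1 − (V₁/V₂)^(γ−1))/(γ−1) → W_b/(P₁V₁) = 0.6536.
W_a / W_b = 1.133 / 0.6536 = 1.734.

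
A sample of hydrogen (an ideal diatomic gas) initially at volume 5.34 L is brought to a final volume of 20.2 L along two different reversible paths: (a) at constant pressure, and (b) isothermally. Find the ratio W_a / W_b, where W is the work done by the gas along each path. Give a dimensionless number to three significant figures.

Path (a) isobaric: W = P₁(V₂ − V₁) → W_a/(P₁V₁) = 2.783.
Path (b) isothermal: W = P₁V₁ ln(V₂/V₁) → W_b/(P₁V₁) = 1.33.
W_a / W_b = 2.783 / 1.33 = 2.092.

W_a / W_b ≈ 2.09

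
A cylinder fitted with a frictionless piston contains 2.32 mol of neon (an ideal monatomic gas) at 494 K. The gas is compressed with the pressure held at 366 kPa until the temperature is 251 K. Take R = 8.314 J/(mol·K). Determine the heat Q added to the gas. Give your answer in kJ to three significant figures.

Isobaric: W = nRΔT = (2.32)(8.314)(-243) = -4687 J.
ΔU = nCᵥΔT with Cᵥ = 3R/2: ΔU = (2.32)(12.47)(-243) = -7031 J.
Q = ΔU + W = -7031 − 4687 = -11718 J.

Q ≈ -11.7 kJ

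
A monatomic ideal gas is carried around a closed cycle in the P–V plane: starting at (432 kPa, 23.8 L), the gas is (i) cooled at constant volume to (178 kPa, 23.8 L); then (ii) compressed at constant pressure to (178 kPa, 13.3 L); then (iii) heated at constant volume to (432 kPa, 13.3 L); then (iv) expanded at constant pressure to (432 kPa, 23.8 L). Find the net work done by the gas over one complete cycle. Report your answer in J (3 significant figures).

W_net ≈ 2670 J

Constant-volume legs do no work.
W(ii) = (178)(13.3 − 23.8) = -1869 J; W(iv) = (432)(23.8 − 13.3) = 4536 J.
W_net = -1869 + 4536 = 2667 J (the clockwise enclosed area).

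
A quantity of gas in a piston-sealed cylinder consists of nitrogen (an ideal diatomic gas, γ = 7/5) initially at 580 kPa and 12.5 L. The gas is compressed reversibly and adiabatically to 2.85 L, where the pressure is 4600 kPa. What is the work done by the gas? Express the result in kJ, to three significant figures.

Adiabatic: W = (P₁V₁ − P₂V₂)/(γ − 1) with γ = 7/5.
P₁V₁ = 7250 J, P₂V₂ = 13110 J.
W = (7250 − 13110) / 0.4 = -14650 J.

W ≈ -14.7 kJ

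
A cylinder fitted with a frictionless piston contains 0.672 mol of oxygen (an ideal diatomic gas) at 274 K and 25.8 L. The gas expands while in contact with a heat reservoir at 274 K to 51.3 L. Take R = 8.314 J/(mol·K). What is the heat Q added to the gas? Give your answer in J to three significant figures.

Isothermal ⇒ ΔU = 0, so Q = W = nRT ln(V₂/V₁).
Q = (0.672)(8.314)(274) ln(51.3/25.8) = 1531 × 0.6873 = 1052 J.

Q ≈ 1050 J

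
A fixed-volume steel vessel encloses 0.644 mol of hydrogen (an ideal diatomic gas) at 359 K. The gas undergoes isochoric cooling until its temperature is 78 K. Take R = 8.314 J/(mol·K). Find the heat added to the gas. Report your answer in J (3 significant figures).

Constant volume ⇒ W = 0, so Q = ΔU = nCᵥΔT with Cᵥ = 5R/2 = 20.79 J/(mol·K).
ΔU = (0.644)(20.79)(78 − 359) = -3761 J.

Q ≈ -3760 J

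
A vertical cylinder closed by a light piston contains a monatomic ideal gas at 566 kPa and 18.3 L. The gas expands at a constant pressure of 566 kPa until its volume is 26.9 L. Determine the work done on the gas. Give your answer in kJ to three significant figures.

Isobaric: W = P ΔV.
W = (566 kPa)(26.9 − 18.3 L) = (566)(8.6) = 4868 J.
Work on gas = −W_by = -4868 J.

W ≈ -4.87 kJ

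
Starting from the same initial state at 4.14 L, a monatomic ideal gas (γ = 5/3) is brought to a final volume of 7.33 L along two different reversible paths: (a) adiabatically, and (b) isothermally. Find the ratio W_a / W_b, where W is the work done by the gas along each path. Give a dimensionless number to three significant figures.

W_a / W_b ≈ 0.832

Path (a) adiabatic: W = P₁V₁(1 − (V₁/V₂)^(γ−1))/(γ−1) → W_a/(P₁V₁) = 0.4751.
Path (b) isothermal: W = P₁V₁ ln(V₂/V₁) → W_b/(P₁V₁) = 0.5713.
W_a / W_b = 0.4751 / 0.5713 = 0.8316.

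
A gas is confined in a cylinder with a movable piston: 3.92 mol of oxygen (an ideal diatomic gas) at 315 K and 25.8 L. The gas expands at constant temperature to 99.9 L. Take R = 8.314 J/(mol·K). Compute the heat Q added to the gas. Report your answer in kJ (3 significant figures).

Q ≈ 13.9 kJ

Isothermal ⇒ ΔU = 0, so Q = W = nRT ln(V₂/V₁).
Q = (3.92)(8.314)(315) ln(99.9/25.8) = 10266 × 1.354 = 13898 J.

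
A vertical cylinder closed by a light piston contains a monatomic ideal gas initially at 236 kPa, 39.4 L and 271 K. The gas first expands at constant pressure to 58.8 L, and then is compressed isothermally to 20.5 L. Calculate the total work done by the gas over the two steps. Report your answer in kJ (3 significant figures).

W_total ≈ -10.0 kJ

Step 1 (isobaric): W = PΔV = (236 kPa)(58.8 − 39.4 L) = 4578 J.
After step 1: P = 236 kPa, V = 58.8 L, T = 404.4 K.
Step 2 (isothermal): W = P₁V₁ ln(V₂/V₁) = (13877) ln(20.5/58.8) = -14622 J.
W_total = 4578 − 14622 = -10044 J.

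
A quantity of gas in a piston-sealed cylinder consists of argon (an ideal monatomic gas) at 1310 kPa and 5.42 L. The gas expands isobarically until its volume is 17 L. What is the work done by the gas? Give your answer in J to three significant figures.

W ≈ 15200 J

Isobaric: W = P ΔV.
W = (1310 kPa)(17 − 5.42 L) = (1310)(11.58) = 15170 J.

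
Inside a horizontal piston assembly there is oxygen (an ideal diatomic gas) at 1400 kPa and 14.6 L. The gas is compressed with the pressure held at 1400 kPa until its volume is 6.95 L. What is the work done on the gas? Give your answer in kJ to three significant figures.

W ≈ 10.7 kJ

Isobaric: W = P ΔV.
W = (1400 kPa)(6.95 − 14.6 L) = (1400)(-7.65) = -10710 J.
Work on gas = −W_by = 10710 J.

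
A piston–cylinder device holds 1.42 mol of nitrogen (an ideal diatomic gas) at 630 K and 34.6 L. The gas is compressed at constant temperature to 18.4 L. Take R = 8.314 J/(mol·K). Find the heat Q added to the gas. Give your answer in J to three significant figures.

Isothermal ⇒ ΔU = 0, so Q = W = nRT ln(V₂/V₁).
Q = (1.42)(8.314)(630) ln(18.4/34.6) = 7438 × -0.6315 = -4697 J.

Q ≈ -4700 J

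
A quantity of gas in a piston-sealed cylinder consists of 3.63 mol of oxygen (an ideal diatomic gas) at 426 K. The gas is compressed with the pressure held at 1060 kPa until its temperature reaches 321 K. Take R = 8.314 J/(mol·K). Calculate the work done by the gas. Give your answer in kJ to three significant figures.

Isobaric: W = P ΔV = nR ΔT.
W = (3.63)(8.314)(321 − 426) = -3169 J.

W ≈ -3.17 kJ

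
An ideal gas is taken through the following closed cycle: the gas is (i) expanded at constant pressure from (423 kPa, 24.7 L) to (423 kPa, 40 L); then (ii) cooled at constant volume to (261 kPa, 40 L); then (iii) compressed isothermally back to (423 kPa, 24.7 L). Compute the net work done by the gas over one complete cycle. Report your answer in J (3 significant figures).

Leg (i): W = PΔV = (423)(40 − 24.7) = 6472 J.
Leg (ii): W = 0.
Leg (iii): W = PᵢVᵢ ln(V_f/Vᵢ) = (10440) ln(24.7/40) = -5033 J.
W_net = 6472 − 5033 = 1439 J.

W_net ≈ 1440 J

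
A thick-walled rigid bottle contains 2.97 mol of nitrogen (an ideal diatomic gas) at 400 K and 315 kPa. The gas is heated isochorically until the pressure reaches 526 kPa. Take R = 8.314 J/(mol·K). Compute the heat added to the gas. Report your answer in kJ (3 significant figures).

Constant volume ⇒ W = 0, so Q = ΔU = nCᵥΔT with Cᵥ = 5R/2 = 20.79 J/(mol·K).
At constant V, T₂/T₁ = P₂/P₁ ⇒ ΔT = T₁(P₂/P₁ − 1) = 400·(526/315 − 1) = 267.9 K.
ΔU = (2.97)(20.79)(267.9) = 16540 J.

Q ≈ 16.5 kJ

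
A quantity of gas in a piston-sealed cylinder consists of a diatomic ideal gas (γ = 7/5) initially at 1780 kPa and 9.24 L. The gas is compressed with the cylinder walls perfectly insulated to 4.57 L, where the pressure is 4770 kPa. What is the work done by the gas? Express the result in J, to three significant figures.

Adiabatic: W = (P₁V₁ − P₂V₂)/(γ − 1) with γ = 7/5.
P₁V₁ = 16447 J, P₂V₂ = 21799 J.
W = (16447 − 21799) / 0.4 = -13379 J.

W ≈ -13400 J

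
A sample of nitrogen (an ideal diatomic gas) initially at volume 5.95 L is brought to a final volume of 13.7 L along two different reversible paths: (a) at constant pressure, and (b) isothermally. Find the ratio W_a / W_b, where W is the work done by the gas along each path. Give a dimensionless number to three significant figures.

Path (a) isobaric: W = P₁(V₂ − V₁) → W_a/(P₁V₁) = 1.303.
Path (b) isothermal: W = P₁V₁ ln(V₂/V₁) → W_b/(P₁V₁) = 0.834.
W_a / W_b = 1.303 / 0.834 = 1.562.

W_a / W_b ≈ 1.56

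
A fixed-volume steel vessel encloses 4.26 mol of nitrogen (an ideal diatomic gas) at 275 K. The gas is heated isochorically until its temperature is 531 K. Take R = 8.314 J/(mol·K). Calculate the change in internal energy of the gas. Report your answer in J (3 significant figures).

Constant volume ⇒ W = 0, so Q = ΔU = nCᵥΔT with Cᵥ = 5R/2 = 20.79 J/(mol·K).
ΔU = (4.26)(20.79)(531 − 275) = 22667 J.

ΔU ≈ 22700 J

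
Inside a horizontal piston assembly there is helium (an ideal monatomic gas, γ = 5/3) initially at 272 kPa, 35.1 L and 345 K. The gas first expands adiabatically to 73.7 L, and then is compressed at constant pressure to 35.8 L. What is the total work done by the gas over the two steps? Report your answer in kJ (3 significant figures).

W_total ≈ 2.59 kJ

Step 1 (adiabatic): W = (P₁V₁ − P₂V₂)/(γ−1) = (9547 − 5822)/0.667 = 5587 J.
After step 1: P = 79 kPa, V = 73.7 L, T = 210.4 K.
Step 2 (isobaric): W = PΔV = (79 kPa)(35.8 − 73.7 L) = -2994 J.
W_total = 5587 − 2994 = 2593 J.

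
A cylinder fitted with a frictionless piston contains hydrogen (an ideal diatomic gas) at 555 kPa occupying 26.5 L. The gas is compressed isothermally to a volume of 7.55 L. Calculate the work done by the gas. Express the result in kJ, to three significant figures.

Isothermal: W = nRT ln(V₂/V₁) = P₁V₁ ln(V₂/V₁).
P₁V₁ = (555 kPa)(26.5 L) = 14708 J.
W = 14708 × ln(7.55/26.5) = 14708 × -1.256
W_by_gas = -18467 J.

W ≈ -18.5 kJ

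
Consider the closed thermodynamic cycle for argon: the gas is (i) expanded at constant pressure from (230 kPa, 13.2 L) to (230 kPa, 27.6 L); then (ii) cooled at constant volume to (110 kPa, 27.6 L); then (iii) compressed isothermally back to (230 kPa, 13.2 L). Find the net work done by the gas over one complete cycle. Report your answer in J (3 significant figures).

W_net ≈ 1070 J

Leg (i): W = PΔV = (230)(27.6 − 13.2) = 3312 J.
Leg (ii): W = 0.
Leg (iii): W = PᵢVᵢ ln(V_f/Vᵢ) = (3036) ln(13.2/27.6) = -2239 J.
W_net = 3312 − 2239 = 1073 J.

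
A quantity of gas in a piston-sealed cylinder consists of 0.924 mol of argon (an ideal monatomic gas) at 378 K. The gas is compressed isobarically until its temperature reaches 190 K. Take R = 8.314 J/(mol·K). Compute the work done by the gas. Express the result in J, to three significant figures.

W ≈ -1440 J

Isobaric: W = P ΔV = nR ΔT.
W = (0.924)(8.314)(190 − 378) = -1444 J.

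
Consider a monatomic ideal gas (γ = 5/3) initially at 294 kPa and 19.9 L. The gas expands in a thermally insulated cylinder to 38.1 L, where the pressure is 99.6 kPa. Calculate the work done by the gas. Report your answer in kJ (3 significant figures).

Adiabatic: W = (P₁V₁ − P₂V₂)/(γ − 1) with γ = 5/3.
P₁V₁ = 5851 J, P₂V₂ = 3795 J.
W = (5851 − 3795) / 0.6667 = 3084 J.

W ≈ 3.08 kJ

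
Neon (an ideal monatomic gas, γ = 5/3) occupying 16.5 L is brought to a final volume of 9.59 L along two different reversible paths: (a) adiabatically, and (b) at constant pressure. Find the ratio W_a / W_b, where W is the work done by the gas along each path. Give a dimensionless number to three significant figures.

W_a / W_b ≈ 1.56

Path (a) adiabatic: W = P₁V₁(1 − (V₁/V₂)^(γ−1))/(γ−1) → W_a/(P₁V₁) = -0.6538.
Path (b) isobaric: W = P₁(V₂ − V₁) → W_b/(P₁V₁) = -0.4188.
W_a / W_b = -0.6538 / -0.4188 = 1.561.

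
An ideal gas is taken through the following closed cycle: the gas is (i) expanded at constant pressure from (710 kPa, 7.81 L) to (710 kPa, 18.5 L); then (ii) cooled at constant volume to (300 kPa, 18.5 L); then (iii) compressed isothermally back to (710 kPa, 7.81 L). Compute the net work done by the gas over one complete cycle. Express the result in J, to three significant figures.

W_net ≈ 2800 J

Leg (i): W = PΔV = (710)(18.5 − 7.81) = 7590 J.
Leg (ii): W = 0.
Leg (iii): W = PᵢVᵢ ln(V_f/Vᵢ) = (5550) ln(7.81/18.5) = -4786 J.
W_net = 7590 − 4786 = 2804 J.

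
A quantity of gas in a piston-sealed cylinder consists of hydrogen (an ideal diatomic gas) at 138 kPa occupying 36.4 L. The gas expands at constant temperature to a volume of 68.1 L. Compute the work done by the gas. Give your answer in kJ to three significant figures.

W ≈ 3.15 kJ

Isothermal: W = nRT ln(V₂/V₁) = P₁V₁ ln(V₂/V₁).
P₁V₁ = (138 kPa)(36.4 L) = 5023 J.
W = 5023 × ln(68.1/36.4) = 5023 × 0.6264
W_by_gas = 3147 J.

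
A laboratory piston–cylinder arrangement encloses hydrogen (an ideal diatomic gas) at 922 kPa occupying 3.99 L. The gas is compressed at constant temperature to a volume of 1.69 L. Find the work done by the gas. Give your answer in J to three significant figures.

W ≈ -3160 J

Isothermal: W = nRT ln(V₂/V₁) = P₁V₁ ln(V₂/V₁).
P₁V₁ = (922 kPa)(3.99 L) = 3679 J.
W = 3679 × ln(1.69/3.99) = 3679 × -0.8591
W_by_gas = -3160 J.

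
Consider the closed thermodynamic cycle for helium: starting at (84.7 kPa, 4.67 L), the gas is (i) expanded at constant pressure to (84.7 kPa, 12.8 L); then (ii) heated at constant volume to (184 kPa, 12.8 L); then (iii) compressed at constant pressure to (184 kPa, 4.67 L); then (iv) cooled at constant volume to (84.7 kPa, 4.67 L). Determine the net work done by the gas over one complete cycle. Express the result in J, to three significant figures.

Constant-volume legs do no work.
W(i) = (84.7)(12.8 − 4.67) = 688.6 J; W(iii) = (184)(4.67 − 12.8) = -1496 J.
W_net = 688.6 − 1496 = -807.3 J (the counter-clockwise enclosed area).

W_net ≈ -807 J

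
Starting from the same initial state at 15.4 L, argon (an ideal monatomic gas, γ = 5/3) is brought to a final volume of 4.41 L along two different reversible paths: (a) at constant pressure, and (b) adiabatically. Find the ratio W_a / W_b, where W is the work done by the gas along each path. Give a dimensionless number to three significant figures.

Path (a) isobaric: W = P₁(V₂ − V₁) → W_a/(P₁V₁) = -0.7136.
Path (b) adiabatic: W = P₁V₁(1 − (V₁/V₂)^(γ−1))/(γ−1) → W_b/(P₁V₁) = -1.953.
W_a / W_b = -0.7136 / -1.953 = 0.3655.

W_a / W_b ≈ 0.365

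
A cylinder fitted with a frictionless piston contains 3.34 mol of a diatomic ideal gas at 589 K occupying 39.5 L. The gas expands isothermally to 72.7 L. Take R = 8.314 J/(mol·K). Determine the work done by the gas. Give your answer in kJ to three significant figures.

W ≈ 9.98 kJ

Isothermal: W = nRT ln(V₂/V₁).
W = (3.34)(8.314)(589) × ln(72.7/39.5)
  = 16356 × 0.61
W_by_gas = 9978 J.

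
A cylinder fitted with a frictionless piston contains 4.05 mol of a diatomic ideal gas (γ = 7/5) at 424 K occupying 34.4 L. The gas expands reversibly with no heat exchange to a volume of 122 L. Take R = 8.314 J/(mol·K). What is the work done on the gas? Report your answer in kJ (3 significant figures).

Adiabatic: TV^(γ−1) = const with γ = 7/5.
T₂ = T₁ (V₁/V₂)^(γ−1) = 424 × (34.4/122)^0.4 = 424 × 0.6027 = 255.5 K.
W_by = nCᵥ(T₁ − T₂) = (4.05)(20.79)(424 − 255.5) = 14182 J.
Work on gas = −W_by = -14182 J.

W ≈ -14.2 kJ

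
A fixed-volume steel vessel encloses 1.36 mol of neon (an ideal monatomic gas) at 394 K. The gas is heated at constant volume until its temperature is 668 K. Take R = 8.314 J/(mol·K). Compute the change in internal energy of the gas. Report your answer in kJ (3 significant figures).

Constant volume ⇒ W = 0, so Q = ΔU = nCᵥΔT with Cᵥ = 3R/2 = 12.47 J/(mol·K).
ΔU = (1.36)(12.47)(668 − 394) = 4647 J.

ΔU ≈ 4.65 kJ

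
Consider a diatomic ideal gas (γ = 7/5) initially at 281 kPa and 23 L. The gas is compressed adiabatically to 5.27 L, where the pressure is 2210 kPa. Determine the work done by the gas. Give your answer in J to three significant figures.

W ≈ -13000 J

Adiabatic: W = (P₁V₁ − P₂V₂)/(γ − 1) with γ = 7/5.
P₁V₁ = 6463 J, P₂V₂ = 11647 J.
W = (6463 − 11647) / 0.4 = -12959 J.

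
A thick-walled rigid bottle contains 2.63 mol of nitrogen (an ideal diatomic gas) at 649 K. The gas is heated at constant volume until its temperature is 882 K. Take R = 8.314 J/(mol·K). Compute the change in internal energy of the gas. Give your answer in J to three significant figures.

ΔU ≈ 12700 J

Constant volume ⇒ W = 0, so Q = ΔU = nCᵥΔT with Cᵥ = 5R/2 = 20.79 J/(mol·K).
ΔU = (2.63)(20.79)(882 − 649) = 12737 J.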